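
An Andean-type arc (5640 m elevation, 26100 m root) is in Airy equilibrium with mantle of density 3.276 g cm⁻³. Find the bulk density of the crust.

ρ_c h = (ρ_m − ρ_c) r → ρ_c (h + r) = ρ_m r → ρ_c = ρ_m r / (h + r).
ρ_c = 3.276 × 26100 m / (5640 m + 26100 m) = 2.69 g cm⁻³.

2.69 g cm⁻³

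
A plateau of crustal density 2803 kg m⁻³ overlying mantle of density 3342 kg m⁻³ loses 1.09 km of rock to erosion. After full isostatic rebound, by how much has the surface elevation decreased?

Rebound u = e ρ_c/ρ_m = 1.09 km × 2803/3342 = 0.9142 km.
Net surface drop = e − u = 1.09 km − 0.9142 km = e (ρ_m − ρ_c)/ρ_m = 0.176 km.

0.176 km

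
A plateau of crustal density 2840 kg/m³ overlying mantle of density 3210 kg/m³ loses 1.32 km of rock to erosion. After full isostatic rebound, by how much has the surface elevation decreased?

0.152 km

Rebound u = e ρ_c/ρ_m = 1.32 km × 2840/3210 = 1.168 km.
Net surface drop = e − u = 1.32 km − 1.168 km = e (ρ_m − ρ_c)/ρ_m = 0.152 km.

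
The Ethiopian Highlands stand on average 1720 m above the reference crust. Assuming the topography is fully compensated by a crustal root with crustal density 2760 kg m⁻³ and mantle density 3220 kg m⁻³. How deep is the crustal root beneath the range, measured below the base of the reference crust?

Equating mass per unit area of the two columns: the weight of the topography is balanced by the buoyancy of the root, ρ_c h = (ρ_m − ρ_c) r.
r = h · ρ_c / (ρ_m − ρ_c) = 1720 m × 2760 / (3220 − 2760) = 10300 m.

10300 m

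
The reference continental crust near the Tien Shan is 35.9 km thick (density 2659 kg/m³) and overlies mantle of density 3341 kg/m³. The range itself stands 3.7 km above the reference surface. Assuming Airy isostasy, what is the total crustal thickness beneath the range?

Root depth r = h ρ_c / (ρ_m − ρ_c) = 3.7 km × 2659 / 682 = 14.43 km.
Total thickness = T + h + r = 35.9 km + 3.7 km + 14.43 km = 54 km.

54 km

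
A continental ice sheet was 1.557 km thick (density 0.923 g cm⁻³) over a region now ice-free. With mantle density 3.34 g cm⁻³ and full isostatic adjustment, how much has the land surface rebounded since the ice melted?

Removing the load lets mantle flow back in; uplift u satisfies ρ_ice t = ρ_m u.
u = t ρ_ice/ρ_m = 1.557 km × 0.923/3.34 = 0.43 km.

0.43 km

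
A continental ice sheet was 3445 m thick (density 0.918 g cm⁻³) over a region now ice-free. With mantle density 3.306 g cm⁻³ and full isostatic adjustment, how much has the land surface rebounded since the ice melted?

Removing the load lets mantle flow back in; uplift u satisfies ρ_ice t = ρ_m u.
u = t ρ_ice/ρ_m = 3445 m × 0.918/3.306 = 957 m.

957 m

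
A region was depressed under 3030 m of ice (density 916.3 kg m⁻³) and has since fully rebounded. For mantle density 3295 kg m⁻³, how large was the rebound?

Removing the load lets mantle flow back in; uplift u satisfies ρ_ice t = ρ_m u.
u = t ρ_ice/ρ_m = 3030 m × 916.3/3295 = 843 m.

843 m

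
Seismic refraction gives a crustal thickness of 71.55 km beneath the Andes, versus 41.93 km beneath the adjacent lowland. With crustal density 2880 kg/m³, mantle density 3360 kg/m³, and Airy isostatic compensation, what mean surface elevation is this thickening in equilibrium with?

Excess crust Δ = 71.55 km − 41.93 km = 29.62 km, split between elevation h and root r with h + r = Δ.
Airy balance ρ_c h = (ρ_m − ρ_c) r gives r = h ρ_c/(ρ_m − ρ_c), so h (1 + ρ_c/(ρ_m − ρ_c)) = Δ, i.e. h = Δ (ρ_m − ρ_c)/ρ_m.
h = 29.62 km × 480/3360 = 4.23 km.

4.23 km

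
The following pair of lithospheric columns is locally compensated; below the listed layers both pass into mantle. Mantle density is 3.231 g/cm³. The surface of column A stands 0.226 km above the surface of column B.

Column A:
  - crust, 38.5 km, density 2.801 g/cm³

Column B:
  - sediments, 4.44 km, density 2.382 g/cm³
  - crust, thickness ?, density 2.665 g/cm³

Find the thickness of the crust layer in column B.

Take the compensation level at the base of the deeper column (depth z_c below the surface of column A) and equate Σ ρ_i t_i down to z_c; mantle fills any gap and the z_c terms cancel.
Column A: 38.5×2.801 + (z_c − 38.5)×3.231
Column B: 0.226×0 + 4.44×2.382 + x×2.665 + (z_c − 0.226 − 4.44 − x)×3.231
The z_c×3.231 term appears on both sides and cancels. Collect the known terms of each column as K = Σ(ρt)_known − 3.231 × (depth of known layers): K_A = 107.8385 − 3.231×38.5 = −16.555; K_B = 10.57608 − 3.231×(0.226 + 4.44) = −4.499766.
Balance: K_A = K_B − x×(3.231 − 2.665), so x = (K_B − K_A)/(3.231 − 2.665) = 12.0552/0.566 = 21.3 km.

21.3 km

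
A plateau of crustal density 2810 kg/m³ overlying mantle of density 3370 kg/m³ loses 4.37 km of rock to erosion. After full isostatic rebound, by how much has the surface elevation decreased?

0.726 km

Rebound u = e ρ_c/ρ_m = 4.37 km × 2810/3370 = 3.644 km.
Net surface drop = e − u = 4.37 km − 3.644 km = e (ρ_m − ρ_c)/ρ_m = 0.726 km.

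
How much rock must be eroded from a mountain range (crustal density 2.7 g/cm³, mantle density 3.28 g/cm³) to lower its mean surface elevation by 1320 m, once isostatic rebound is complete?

7460 m

Net drop Δ = e − u = e − e ρ_c/ρ_m = e (ρ_m − ρ_c)/ρ_m.
e = Δ ρ_m/(ρ_m − ρ_c) = 1320 m × 3.28/0.58 = 7460 m.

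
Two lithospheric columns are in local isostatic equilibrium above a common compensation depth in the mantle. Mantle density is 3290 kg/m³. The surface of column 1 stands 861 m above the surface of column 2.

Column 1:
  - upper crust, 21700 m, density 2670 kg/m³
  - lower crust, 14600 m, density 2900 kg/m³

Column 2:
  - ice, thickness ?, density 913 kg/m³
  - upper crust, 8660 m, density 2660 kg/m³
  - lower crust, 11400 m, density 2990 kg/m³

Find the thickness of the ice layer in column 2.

3130 m

Take the compensation level at the base of the deeper column (depth z_c below the surface of column 1) and equate Σ ρ_i t_i down to z_c; mantle fills any gap and the z_c terms cancel.
Column 1: 21700×2670 + 14600×2900 + (z_c − 36300)×3290
Column 2: 861×0 + x×913 + 8660×2660 + 11400×2990 + (z_c − 861 − 20060 − x)×3290
The z_c×3290 term appears on both sides and cancels. Collect the known terms of each column as K = Σ(ρt)_known − 3290 × (depth of known layers): K_1 = 100279000 − 3290×36300 = −19148000; K_2 = 57121600 − 3290×(861 + 20060) = −11708490.
Balance: K_1 = K_2 − x×(3290 − 913), so x = (K_2 − K_1)/(3290 − 913) = 7439510/2377 = 3130 m.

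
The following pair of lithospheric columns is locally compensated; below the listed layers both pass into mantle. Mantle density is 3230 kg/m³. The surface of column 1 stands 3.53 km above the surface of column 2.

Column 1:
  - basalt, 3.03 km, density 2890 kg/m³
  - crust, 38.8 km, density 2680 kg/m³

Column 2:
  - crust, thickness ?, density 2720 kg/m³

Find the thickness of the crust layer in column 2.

Take the compensation level at the base of the deeper column (depth z_c below the surface of column 1) and equate Σ ρ_i t_i down to z_c; mantle fills any gap and the z_c terms cancel.
Column 1: 3.03×2890 + 38.8×2680 + (z_c − 41.83)×3230
Column 2: 3.53×0 + x×2720 + (z_c − 3.53 − 0 − x)×3230
The z_c×3230 term appears on both sides and cancels. Collect the known terms of each column as K = Σ(ρt)_known − 3230 × (depth of known layers): K_1 = 112740.7 − 3230×41.83 = −22370.2; K_2 = 0 − 3230×(3.53 + 0) = −11401.9.
Balance: K_1 = K_2 − x×(3230 − 2720), so x = (K_2 − K_1)/(3230 − 2720) = 10968.3/510 = 21.5 km.

21.5 km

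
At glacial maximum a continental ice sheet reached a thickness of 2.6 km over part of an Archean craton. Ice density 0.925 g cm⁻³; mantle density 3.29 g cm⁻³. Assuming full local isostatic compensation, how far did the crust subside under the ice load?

For local isostatic compensation: the ice load ρ_ice t is balanced by mantle displaced below, ρ_m s.
s = t ρ_ice / ρ_m = 2.6 km × 0.925/3.29 = 0.731 km.

0.731 km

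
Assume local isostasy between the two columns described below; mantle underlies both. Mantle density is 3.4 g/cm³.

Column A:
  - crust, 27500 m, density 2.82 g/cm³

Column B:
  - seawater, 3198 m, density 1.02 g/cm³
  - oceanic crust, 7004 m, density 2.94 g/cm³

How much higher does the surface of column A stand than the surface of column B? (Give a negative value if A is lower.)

1500 m

For any compensation level in the mantle, the mantle terms cancel and isostasy reduces to e = (Σt_A − Σt_B) − (Σ(ρt)_A − Σ(ρt)_B) / ρ_m.
Σt_A = 27500 m; Σt_B = 10202 m; Σ(ρt)_A = 77550; Σ(ρt)_B = 23853.72 (in m·g/cm³).
e = (27500 − 10202) − (77550 − 23853.72) / 3.4 = 1500 m.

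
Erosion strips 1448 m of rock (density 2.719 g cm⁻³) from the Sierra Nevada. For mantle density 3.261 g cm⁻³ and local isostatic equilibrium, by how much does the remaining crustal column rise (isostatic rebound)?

1210 m

Unloading: uplift u = e ρ_c/ρ_m = 1448 m × 2.719/3.261 = 1210 m.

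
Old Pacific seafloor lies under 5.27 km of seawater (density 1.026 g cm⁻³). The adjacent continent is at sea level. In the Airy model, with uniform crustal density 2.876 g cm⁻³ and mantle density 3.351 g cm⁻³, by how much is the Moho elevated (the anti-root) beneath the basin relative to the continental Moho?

Isostatic balance requires: replacing crust with seawater at the top is compensated by replacing crust with mantle at the base: d (ρ_c − ρ_w) = a (ρ_m − ρ_c).
a = d (ρ_c − ρ_w)/(ρ_m − ρ_c) = 5.27 km × 1.85/0.475 = 20.5 km.

20.5 km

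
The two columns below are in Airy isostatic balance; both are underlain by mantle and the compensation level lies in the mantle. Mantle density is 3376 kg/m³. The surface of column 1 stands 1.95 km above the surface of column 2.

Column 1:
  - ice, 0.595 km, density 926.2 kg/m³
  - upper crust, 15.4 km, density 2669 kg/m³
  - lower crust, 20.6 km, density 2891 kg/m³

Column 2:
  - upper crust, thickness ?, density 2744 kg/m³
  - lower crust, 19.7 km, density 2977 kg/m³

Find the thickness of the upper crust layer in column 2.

Take the compensation level at the base of the deeper column (depth z_c below the surface of column 1) and equate Σ ρ_i t_i down to z_c; mantle fills any gap and the z_c terms cancel.
Column 1: 0.595×926.2 + 15.4×2669 + 20.6×2891 + (z_c − 36.595)×3376
Column 2: 1.95×0 + x×2744 + 19.7×2977 + (z_c − 1.95 − 19.7 − x)×3376
The z_c×3376 term appears on both sides and cancels. Collect the known terms of each column as K = Σ(ρt)_known − 3376 × (depth of known layers): K_1 = 101208.289 − 3376×36.595 = −22336.431; K_2 = 58646.9 − 3376×(1.95 + 19.7) = −14443.5.
Balance: K_1 = K_2 − x×(3376 − 2744), so x = (K_2 − K_1)/(3376 − 2744) = 7892.93/632 = 12.5 km.

12.5 km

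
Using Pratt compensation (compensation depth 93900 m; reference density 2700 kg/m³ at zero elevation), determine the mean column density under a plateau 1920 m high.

2650 kg/m³

Pratt balance: ρ_ref D = ρ (D + h).
ρ = ρ_ref D/(D + h) = 2700 × 93900 m/(93900 m + 1920 m) = 2650 kg/m³.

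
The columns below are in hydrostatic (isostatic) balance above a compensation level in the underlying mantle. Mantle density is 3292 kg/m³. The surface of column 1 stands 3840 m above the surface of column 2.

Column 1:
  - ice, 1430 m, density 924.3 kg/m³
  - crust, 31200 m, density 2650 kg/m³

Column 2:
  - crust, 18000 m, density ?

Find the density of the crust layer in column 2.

Take the compensation level at the base of the deeper column (depth z_c below the surface of column 1) and equate Σ ρ_i t_i down to z_c; mantle fills any gap and the z_c terms cancel.
Column 1: 1430×924.3 + 31200×2650 + (z_c − 32630)×3292
Column 2: 3840×0 + 18000×ρ + (z_c − 3840 − 18000)×3292
The z_c×3292 term appears on both sides and cancels. Collect the known terms of each column as K = Σ(ρt)_known − 3292 × (depth of known layers): K_1 = 84001749 − 3292×32630 = −23416211; K_2 = 0 − 3292×(3840 + 18000) = −71897280.
Balance: K_1 = K_2 + 18000×ρ, so ρ = (K_1 − K_2)/18000 = 48481100/18000 = 2690 kg/m³.

2690 kg/m³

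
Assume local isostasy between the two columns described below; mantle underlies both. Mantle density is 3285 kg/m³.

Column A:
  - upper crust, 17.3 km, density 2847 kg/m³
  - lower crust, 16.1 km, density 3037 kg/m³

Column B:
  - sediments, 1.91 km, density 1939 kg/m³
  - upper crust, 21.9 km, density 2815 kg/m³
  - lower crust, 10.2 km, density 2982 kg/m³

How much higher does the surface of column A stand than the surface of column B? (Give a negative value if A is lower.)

For any compensation level in the mantle, the mantle terms cancel and isostasy reduces to e = (Σt_A − Σt_B) − (Σ(ρt)_A − Σ(ρt)_B) / ρ_m.
Σt_A = 33.4 km; Σt_B = 34.01 km; Σ(ρt)_A = 98148.8; Σ(ρt)_B = 95768.39 (in km·kg/m³).
e = (33.4 − 34.01) − (98148.8 − 95768.39) / 3285 = −1.33 km.

−1.33 km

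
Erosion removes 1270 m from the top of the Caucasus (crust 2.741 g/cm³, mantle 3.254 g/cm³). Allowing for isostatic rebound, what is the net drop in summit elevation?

200 m

Rebound u = e ρ_c/ρ_m = 1270 m × 2.741/3.254 = 1070 m.
Net surface drop = e − u = 1270 m − 1070 m = e (ρ_m − ρ_c)/ρ_m = 200 m.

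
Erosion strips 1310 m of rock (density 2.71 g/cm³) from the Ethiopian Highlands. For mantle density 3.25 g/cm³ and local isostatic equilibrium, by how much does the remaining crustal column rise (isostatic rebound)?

Unloading: uplift u = e ρ_c/ρ_m = 1310 m × 2.71/3.25 = 1090 m.

1090 m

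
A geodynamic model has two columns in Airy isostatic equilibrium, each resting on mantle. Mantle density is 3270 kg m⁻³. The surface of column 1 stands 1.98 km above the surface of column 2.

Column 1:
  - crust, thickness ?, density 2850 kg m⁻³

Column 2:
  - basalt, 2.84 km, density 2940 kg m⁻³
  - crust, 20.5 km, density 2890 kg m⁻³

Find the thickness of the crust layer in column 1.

36.2 km

Take the compensation level at the base of the deeper column (depth z_c below the surface of column 1) and equate Σ ρ_i t_i down to z_c; mantle fills any gap and the z_c terms cancel.
Column 1: x×2850 + (z_c − 0 − x)×3270
Column 2: 1.98×0 + 2.84×2940 + 20.5×2890 + (z_c − 1.98 − 23.34)×3270
The z_c×3270 term appears on both sides and cancels. Collect the known terms of each column as K = Σ(ρt)_known − 3270 × (depth of known layers): K_1 = 0 − 3270×0 = 0; K_2 = 67594.6 − 3270×(1.98 + 23.34) = −15201.8.
Balance: K_1 − x×(3270 − 2850) = K_2, so x = (K_1 − K_2)/(3270 − 2850) = 15201.8/420 = 36.2 km.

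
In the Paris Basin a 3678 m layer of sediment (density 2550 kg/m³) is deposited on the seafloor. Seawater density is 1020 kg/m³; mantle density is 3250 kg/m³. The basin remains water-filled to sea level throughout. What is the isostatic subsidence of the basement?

Submarine loading: the sediment displaces seawater, and the subsidence is in turn flooded, so s (ρ_m − ρ_w) = t (ρ_sed − ρ_w).
s = 3678 m × (2550 − 1020) / (3250 − 1020) = 2520 m.

2520 m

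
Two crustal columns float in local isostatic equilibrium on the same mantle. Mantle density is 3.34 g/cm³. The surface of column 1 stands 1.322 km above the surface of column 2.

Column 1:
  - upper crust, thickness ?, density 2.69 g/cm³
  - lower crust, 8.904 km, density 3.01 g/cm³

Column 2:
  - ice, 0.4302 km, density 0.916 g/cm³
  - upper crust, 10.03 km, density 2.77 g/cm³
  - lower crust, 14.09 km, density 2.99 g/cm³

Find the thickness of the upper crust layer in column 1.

20.3 km

Take the compensation level at the base of the deeper column (depth z_c below the surface of column 1) and equate Σ ρ_i t_i down to z_c; mantle fills any gap and the z_c terms cancel.
Column 1: x×2.69 + 8.904×3.01 + (z_c − 8.904 − x)×3.34
Column 2: 1.322×0 + 0.4302×0.916 + 10.03×2.77 + 14.09×2.99 + (z_c − 1.322 − 24.5502)×3.34
The z_c×3.34 term appears on both sides and cancels. Collect the known terms of each column as K = Σ(ρt)_known − 3.34 × (depth of known layers): K_1 = 26.80104 − 3.34×8.904 = −2.93832; K_2 = 70.3062632 − 3.34×(1.322 + 24.5502) = −16.1068848.
Balance: K_1 − x×(3.34 − 2.69) = K_2, so x = (K_1 − K_2)/(3.34 − 2.69) = 13.1686/0.65 = 20.3 km.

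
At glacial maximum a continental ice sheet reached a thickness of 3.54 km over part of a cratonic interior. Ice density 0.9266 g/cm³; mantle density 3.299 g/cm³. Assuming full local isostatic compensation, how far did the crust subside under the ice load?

0.994 km

For local isostatic compensation: the ice load ρ_ice t is balanced by mantle displaced below, ρ_m s.
s = t ρ_ice / ρ_m = 3.54 km × 0.9266/3.299 = 0.994 km.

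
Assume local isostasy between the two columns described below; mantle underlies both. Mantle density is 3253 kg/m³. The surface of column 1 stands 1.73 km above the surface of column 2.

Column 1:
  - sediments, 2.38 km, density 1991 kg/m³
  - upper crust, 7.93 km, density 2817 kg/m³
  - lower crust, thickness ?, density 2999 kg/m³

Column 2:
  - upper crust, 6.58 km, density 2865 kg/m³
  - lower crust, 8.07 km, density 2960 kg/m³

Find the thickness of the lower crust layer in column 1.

16.1 km

Take the compensation level at the base of the deeper column (depth z_c below the surface of column 1) and equate Σ ρ_i t_i down to z_c; mantle fills any gap and the z_c terms cancel.
Column 1: 2.38×1991 + 7.93×2817 + x×2999 + (z_c − 10.31 − x)×3253
Column 2: 1.73×0 + 6.58×2865 + 8.07×2960 + (z_c − 1.73 − 14.65)×3253
The z_c×3253 term appears on both sides and cancels. Collect the known terms of each column as K = Σ(ρt)_known − 3253 × (depth of known layers): K_1 = 27077.39 − 3253×10.31 = −6461.04; K_2 = 42738.9 − 3253×(1.73 + 14.65) = −10545.24.
Balance: K_1 − x×(3253 − 2999) = K_2, so x = (K_1 − K_2)/(3253 − 2999) = 4084.2/254 = 16.1 km.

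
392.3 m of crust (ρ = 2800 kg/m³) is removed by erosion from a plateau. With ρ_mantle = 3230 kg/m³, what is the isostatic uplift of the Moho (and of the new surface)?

Unloading: uplift u = e ρ_c/ρ_m = 392.3 m × 2800/3230 = 340 m.

340 m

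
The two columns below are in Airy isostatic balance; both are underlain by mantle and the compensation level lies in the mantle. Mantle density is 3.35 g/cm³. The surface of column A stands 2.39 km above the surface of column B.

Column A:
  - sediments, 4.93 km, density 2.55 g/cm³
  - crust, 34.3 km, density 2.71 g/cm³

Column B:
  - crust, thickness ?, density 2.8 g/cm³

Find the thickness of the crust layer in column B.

Take the compensation level at the base of the deeper column (depth z_c below the surface of column A) and equate Σ ρ_i t_i down to z_c; mantle fills any gap and the z_c terms cancel.
Column A: 4.93×2.55 + 34.3×2.71 + (z_c − 39.23)×3.35
Column B: 2.39×0 + x×2.8 + (z_c − 2.39 − 0 − x)×3.35
The z_c×3.35 term appears on both sides and cancels. Collect the known terms of each column as K = Σ(ρt)_known − 3.35 × (depth of known layers): K_A = 105.5245 − 3.35×39.23 = −25.896; K_B = 0 − 3.35×(2.39 + 0) = −8.0065.
Balance: K_A = K_B − x×(3.35 − 2.8), so x = (K_B − K_A)/(3.35 − 2.8) = 17.8895/0.55 = 32.5 km.

32.5 km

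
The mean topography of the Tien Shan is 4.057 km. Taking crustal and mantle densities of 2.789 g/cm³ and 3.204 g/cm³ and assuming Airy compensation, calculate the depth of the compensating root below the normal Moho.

27.3 km

Equating mass per unit area of the two columns: the weight of the topography is balanced by the buoyancy of the root, ρ_c h = (ρ_m − ρ_c) r.
r = h · ρ_c / (ρ_m − ρ_c) = 4.057 km × 2.789 / (3.204 − 2.789) = 27.3 km.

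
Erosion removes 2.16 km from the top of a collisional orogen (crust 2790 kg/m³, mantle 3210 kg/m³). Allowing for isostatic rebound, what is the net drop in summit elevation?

Rebound u = e ρ_c/ρ_m = 2.16 km × 2790/3210 = 1.877 km.
Net surface drop = e − u = 2.16 km − 1.877 km = e (ρ_m − ρ_c)/ρ_m = 0.283 km.

0.283 km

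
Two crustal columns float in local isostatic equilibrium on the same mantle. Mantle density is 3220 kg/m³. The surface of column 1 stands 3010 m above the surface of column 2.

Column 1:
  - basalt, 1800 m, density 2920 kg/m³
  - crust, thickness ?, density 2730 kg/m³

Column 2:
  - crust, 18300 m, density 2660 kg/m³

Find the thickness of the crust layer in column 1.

Take the compensation level at the base of the deeper column (depth z_c below the surface of column 1) and equate Σ ρ_i t_i down to z_c; mantle fills any gap and the z_c terms cancel.
Column 1: 1800×2920 + x×2730 + (z_c − 1800 − x)×3220
Column 2: 3010×0 + 18300×2660 + (z_c − 3010 − 18300)×3220
The z_c×3220 term appears on both sides and cancels. Collect the known terms of each column as K = Σ(ρt)_known − 3220 × (depth of known layers): K_1 = 5256000 − 3220×1800 = −540000; K_2 = 48678000 − 3220×(3010 + 18300) = −19940200.
Balance: K_1 − x×(3220 − 2730) = K_2, so x = (K_1 − K_2)/(3220 − 2730) = 19400200/490 = 39600 m.

39600 m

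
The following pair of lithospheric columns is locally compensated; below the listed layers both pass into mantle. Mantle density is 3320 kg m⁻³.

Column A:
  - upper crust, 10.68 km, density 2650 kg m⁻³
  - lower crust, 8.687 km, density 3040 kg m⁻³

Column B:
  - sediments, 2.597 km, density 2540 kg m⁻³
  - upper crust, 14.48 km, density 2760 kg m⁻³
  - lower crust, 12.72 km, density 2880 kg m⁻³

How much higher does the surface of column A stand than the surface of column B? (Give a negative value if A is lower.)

For any compensation level in the mantle, the mantle terms cancel and isostasy reduces to e = (Σt_A − Σt_B) − (Σ(ρt)_A − Σ(ρt)_B) / ρ_m.
Σt_A = 19.367 km; Σt_B = 29.797 km; Σ(ρt)_A = 54710.48; Σ(ρt)_B = 83194.78 (in km·kg m⁻³).
e = (19.367 − 29.797) − (54710.48 − 83194.78) / 3320 = −1.85 km.

−1.85 km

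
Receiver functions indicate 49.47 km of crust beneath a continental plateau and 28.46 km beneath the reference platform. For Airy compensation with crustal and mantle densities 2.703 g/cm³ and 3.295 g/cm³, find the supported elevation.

Excess crust Δ = 49.47 km − 28.46 km = 21.01 km, split between elevation h and root r with h + r = Δ.
Airy balance ρ_c h = (ρ_m − ρ_c) r gives r = h ρ_c/(ρ_m − ρ_c), so h (1 + ρ_c/(ρ_m − ρ_c)) = Δ, i.e. h = Δ (ρ_m − ρ_c)/ρ_m.
h = 21.01 km × 0.592/3.295 = 3.77 km.

3.77 km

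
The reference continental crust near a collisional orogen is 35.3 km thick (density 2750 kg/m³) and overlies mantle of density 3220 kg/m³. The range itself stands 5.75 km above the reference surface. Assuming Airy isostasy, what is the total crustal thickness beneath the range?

Root depth r = h ρ_c / (ρ_m − ρ_c) = 5.75 km × 2750 / 470 = 33.64 km.
Total thickness = T + h + r = 35.3 km + 5.75 km + 33.64 km = 74.7 km.

74.7 km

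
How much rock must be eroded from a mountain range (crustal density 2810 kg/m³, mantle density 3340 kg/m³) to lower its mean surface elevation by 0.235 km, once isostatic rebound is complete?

1.48 km

Net drop Δ = e − u = e − e ρ_c/ρ_m = e (ρ_m − ρ_c)/ρ_m.
e = Δ ρ_m/(ρ_m − ρ_c) = 0.235 km × 3340/530 = 1.48 km.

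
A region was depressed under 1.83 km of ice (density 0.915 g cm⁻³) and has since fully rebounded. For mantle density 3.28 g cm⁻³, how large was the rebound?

0.511 km

Removing the load lets mantle flow back in; uplift u satisfies ρ_ice t = ρ_m u.
u = t ρ_ice/ρ_m = 1.83 km × 0.915/3.28 = 0.511 km.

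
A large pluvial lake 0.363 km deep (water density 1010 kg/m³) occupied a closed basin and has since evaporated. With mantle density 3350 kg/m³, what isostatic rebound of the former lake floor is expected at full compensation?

0.109 km

u = d ρ_w/ρ_m = 0.363 km × 1010/3350 = 0.109 km.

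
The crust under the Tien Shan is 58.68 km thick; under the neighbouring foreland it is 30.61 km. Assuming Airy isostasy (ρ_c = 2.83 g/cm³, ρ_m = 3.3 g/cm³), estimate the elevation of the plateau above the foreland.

4 km

Excess crust Δ = 58.68 km − 30.61 km = 28.07 km, split between elevation h and root r with h + r = Δ.
Airy balance ρ_c h = (ρ_m − ρ_c) r gives r = h ρ_c/(ρ_m − ρ_c), so h (1 + ρ_c/(ρ_m − ρ_c)) = Δ, i.e. h = Δ (ρ_m − ρ_c)/ρ_m.
h = 28.07 km × 0.47/3.3 = 4 km.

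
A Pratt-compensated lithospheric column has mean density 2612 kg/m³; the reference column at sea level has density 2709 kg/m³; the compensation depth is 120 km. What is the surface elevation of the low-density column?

4.46 km

ρ_ref D = ρ (D + h) → h = D (ρ_ref − ρ)/ρ.
h = 120 km × (2709 − 2612)/2612 = 4.46 km.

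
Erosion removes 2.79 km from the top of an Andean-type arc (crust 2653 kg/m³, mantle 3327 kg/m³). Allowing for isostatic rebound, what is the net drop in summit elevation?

Rebound u = e ρ_c/ρ_m = 2.79 km × 2653/3327 = 2.225 km.
Net surface drop = e − u = 2.79 km − 2.225 km = e (ρ_m − ρ_c)/ρ_m = 0.565 km.

0.565 km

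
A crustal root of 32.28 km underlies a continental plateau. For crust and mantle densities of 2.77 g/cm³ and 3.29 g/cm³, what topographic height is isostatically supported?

6.06 km

Isostatic balance requires: ρ_c h = (ρ_m − ρ_c) r.
h = r (ρ_m − ρ_c) / ρ_c = 32.28 km × (3.29 − 2.77) / 2.77 = 6.06 km.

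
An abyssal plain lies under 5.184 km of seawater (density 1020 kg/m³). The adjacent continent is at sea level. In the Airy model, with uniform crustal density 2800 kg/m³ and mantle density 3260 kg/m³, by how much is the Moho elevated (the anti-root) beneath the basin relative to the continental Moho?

20.1 km

By Archimedes' principle applied to the lithosphere: replacing crust with seawater at the top is compensated by replacing crust with mantle at the base: d (ρ_c − ρ_w) = a (ρ_m − ρ_c).
a = d (ρ_c − ρ_w)/(ρ_m − ρ_c) = 5.184 km × 1780/460 = 20.1 km.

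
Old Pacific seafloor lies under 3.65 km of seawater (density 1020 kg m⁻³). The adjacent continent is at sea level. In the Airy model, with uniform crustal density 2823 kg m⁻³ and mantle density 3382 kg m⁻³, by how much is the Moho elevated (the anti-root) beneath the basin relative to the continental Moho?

Balancing pressure at the compensation depth: replacing crust with seawater at the top is compensated by replacing crust with mantle at the base: d (ρ_c − ρ_w) = a (ρ_m − ρ_c).
a = d (ρ_c − ρ_w)/(ρ_m − ρ_c) = 3.65 km × 1803/559 = 11.8 km.

11.8 km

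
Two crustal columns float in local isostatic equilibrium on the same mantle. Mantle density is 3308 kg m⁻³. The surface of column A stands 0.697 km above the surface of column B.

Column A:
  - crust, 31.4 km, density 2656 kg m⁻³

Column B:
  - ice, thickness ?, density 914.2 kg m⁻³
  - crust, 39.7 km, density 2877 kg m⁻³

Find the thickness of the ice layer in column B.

Take the compensation level at the base of the deeper column (depth z_c below the surface of column A) and equate Σ ρ_i t_i down to z_c; mantle fills any gap and the z_c terms cancel.
Column A: 31.4×2656 + (z_c − 31.4)×3308
Column B: 0.697×0 + x×914.2 + 39.7×2877 + (z_c − 0.697 − 39.7 − x)×3308
The z_c×3308 term appears on both sides and cancels. Collect the known terms of each column as K = Σ(ρt)_known − 3308 × (depth of known layers): K_A = 83398.4 − 3308×31.4 = −20472.8; K_B = 114216.9 − 3308×(0.697 + 39.7) = −19416.376.
Balance: K_A = K_B − x×(3308 − 914.2), so x = (K_B − K_A)/(3308 − 914.2) = 1056.42/2393.8 = 0.441 km.

0.441 km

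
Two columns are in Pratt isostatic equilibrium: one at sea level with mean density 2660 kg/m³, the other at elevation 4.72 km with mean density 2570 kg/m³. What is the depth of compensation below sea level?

135 km

ρ_ref D = ρ (D + h) → D (ρ_ref − ρ) = ρ h.
D = ρ h/(ρ_ref − ρ) = 2570 × 4.72 km/(2660 − 2570) = 135 km.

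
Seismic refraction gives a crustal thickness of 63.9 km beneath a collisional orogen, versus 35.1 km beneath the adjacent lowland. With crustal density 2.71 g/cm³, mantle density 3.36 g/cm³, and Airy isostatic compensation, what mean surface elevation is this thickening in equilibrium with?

Excess crust Δ = 63.9 km − 35.1 km = 28.8 km, split between elevation h and root r with h + r = Δ.
Airy balance ρ_c h = (ρ_m − ρ_c) r gives r = h ρ_c/(ρ_m − ρ_c), so h (1 + ρ_c/(ρ_m − ρ_c)) = Δ, i.e. h = Δ (ρ_m − ρ_c)/ρ_m.
h = 28.8 km × 0.65/3.36 = 5.57 km.

5.57 km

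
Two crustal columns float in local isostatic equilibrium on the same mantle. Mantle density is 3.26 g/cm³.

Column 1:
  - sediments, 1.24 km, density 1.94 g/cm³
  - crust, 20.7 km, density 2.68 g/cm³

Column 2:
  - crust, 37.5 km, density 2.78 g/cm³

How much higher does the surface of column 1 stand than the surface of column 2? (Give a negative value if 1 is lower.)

For any compensation level in the mantle, the mantle terms cancel and isostasy reduces to e = (Σt_1 − Σt_2) − (Σ(ρt)_1 − Σ(ρt)_2) / ρ_m.
Σt_1 = 21.94 km; Σt_2 = 37.5 km; Σ(ρt)_1 = 57.8816; Σ(ρt)_2 = 104.25 (in km·g/cm³).
e = (21.94 − 37.5) − (57.8816 − 104.25) / 3.26 = −1.34 km.

−1.34 km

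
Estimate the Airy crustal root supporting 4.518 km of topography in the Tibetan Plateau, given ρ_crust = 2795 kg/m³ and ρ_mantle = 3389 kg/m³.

21.3 km

Equating mass per unit area of the two columns: the weight of the topography is balanced by the buoyancy of the root, ρ_c h = (ρ_m − ρ_c) r.
r = h · ρ_c / (ρ_m − ρ_c) = 4.518 km × 2795 / (3389 − 2795) = 21.3 km.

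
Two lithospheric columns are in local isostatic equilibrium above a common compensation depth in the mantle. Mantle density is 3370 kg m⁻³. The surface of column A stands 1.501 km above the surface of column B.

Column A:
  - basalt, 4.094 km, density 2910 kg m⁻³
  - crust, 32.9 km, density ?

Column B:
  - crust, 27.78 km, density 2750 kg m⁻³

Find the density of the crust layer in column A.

2750 kg m⁻³

Take the compensation level at the base of the deeper column (depth z_c below the surface of column A) and equate Σ ρ_i t_i down to z_c; mantle fills any gap and the z_c terms cancel.
Column A: 4.094×2910 + 32.9×ρ + (z_c − 36.994)×3370
Column B: 1.501×0 + 27.78×2750 + (z_c − 1.501 − 27.78)×3370
The z_c×3370 term appears on both sides and cancels. Collect the known terms of each column as K = Σ(ρt)_known − 3370 × (depth of known layers): K_A = 11913.54 − 3370×36.994 = −112756.24; K_B = 76395 − 3370×(1.501 + 27.78) = −22281.97.
Balance: K_A + 32.9×ρ = K_B, so ρ = (K_B − K_A)/32.9 = 90474.3/32.9 = 2750 kg m⁻³.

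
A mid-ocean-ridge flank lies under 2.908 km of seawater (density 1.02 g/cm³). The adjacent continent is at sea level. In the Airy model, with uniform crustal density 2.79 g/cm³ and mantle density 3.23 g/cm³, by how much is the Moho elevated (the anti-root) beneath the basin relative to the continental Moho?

For local isostatic compensation: replacing crust with seawater at the top is compensated by replacing crust with mantle at the base: d (ρ_c − ρ_w) = a (ρ_m − ρ_c).
a = d (ρ_c − ρ_w)/(ρ_m − ρ_c) = 2.908 km × 1.77/0.44 = 11.7 km.

11.7 km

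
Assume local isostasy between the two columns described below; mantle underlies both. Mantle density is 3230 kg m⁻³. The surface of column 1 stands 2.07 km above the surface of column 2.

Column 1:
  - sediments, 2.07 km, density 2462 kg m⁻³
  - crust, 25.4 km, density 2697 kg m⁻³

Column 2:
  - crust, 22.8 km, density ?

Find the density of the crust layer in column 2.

2860 kg m⁻³

Take the compensation level at the base of the deeper column (depth z_c below the surface of column 1) and equate Σ ρ_i t_i down to z_c; mantle fills any gap and the z_c terms cancel.
Column 1: 2.07×2462 + 25.4×2697 + (z_c − 27.47)×3230
Column 2: 2.07×0 + 22.8×ρ + (z_c − 2.07 − 22.8)×3230
The z_c×3230 term appears on both sides and cancels. Collect the known terms of each column as K = Σ(ρt)_known − 3230 × (depth of known layers): K_1 = 73600.14 − 3230×27.47 = −15127.96; K_2 = 0 − 3230×(2.07 + 22.8) = −80330.1.
Balance: K_1 = K_2 + 22.8×ρ, so ρ = (K_1 − K_2)/22.8 = 65202.1/22.8 = 2860 kg m⁻³.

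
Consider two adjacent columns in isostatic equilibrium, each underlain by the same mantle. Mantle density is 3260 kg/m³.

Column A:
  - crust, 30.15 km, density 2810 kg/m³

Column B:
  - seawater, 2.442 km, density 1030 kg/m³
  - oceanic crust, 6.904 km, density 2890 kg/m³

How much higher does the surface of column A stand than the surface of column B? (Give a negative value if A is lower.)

1.71 km

For any compensation level in the mantle, the mantle terms cancel and isostasy reduces to e = (Σt_A − Σt_B) − (Σ(ρt)_A − Σ(ρt)_B) / ρ_m.
Σt_A = 30.15 km; Σt_B = 9.346 km; Σ(ρt)_A = 84721.5; Σ(ρt)_B = 22467.82 (in km·kg/m³).
e = (30.15 − 9.346) − (84721.5 − 22467.82) / 3260 = 1.71 km.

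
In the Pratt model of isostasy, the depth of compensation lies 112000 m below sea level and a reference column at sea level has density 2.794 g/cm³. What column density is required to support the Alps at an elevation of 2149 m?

2.74 g/cm³

Pratt balance: ρ_ref D = ρ (D + h).
ρ = ρ_ref D/(D + h) = 2.794 × 112000 m/(112000 m + 2149 m) = 2.74 g/cm³.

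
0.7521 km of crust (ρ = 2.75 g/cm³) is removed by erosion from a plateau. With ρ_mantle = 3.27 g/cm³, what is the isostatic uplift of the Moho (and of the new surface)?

Unloading: uplift u = e ρ_c/ρ_m = 0.7521 km × 2.75/3.27 = 0.632 km.

0.632 km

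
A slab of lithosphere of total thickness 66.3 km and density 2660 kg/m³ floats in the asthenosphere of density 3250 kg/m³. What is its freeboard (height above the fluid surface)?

12 km

Floating equilibrium: submerged depth d = t ρ_obj/ρ_fluid = 66.3 km × 2660/3250 = 54.26 km.
Freeboard = t − d = 66.3 km − 54.26 km = 12 km.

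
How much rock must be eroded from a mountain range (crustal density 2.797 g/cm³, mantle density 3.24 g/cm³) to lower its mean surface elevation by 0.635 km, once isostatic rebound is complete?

Net drop Δ = e − u = e − e ρ_c/ρ_m = e (ρ_m − ρ_c)/ρ_m.
e = Δ ρ_m/(ρ_m − ρ_c) = 0.635 km × 3.24/0.443 = 4.64 km.

4.64 km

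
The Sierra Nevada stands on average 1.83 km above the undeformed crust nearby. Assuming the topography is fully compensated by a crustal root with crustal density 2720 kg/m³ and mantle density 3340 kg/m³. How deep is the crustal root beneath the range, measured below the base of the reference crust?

Equating mass per unit area of the two columns: the weight of the topography is balanced by the buoyancy of the root, ρ_c h = (ρ_m − ρ_c) r.
r = h · ρ_c / (ρ_m − ρ_c) = 1.83 km × 2720 / (3340 − 2720) = 8.03 km.

8.03 km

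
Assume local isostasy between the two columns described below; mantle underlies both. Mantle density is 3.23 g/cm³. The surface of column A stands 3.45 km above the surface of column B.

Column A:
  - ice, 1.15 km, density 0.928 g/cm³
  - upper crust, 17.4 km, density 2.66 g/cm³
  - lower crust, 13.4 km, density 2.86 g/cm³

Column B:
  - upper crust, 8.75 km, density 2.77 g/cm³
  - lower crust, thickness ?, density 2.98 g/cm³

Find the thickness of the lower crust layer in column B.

Take the compensation level at the base of the deeper column (depth z_c below the surface of column A) and equate Σ ρ_i t_i down to z_c; mantle fills any gap and the z_c terms cancel.
Column A: 1.15×0.928 + 17.4×2.66 + 13.4×2.86 + (z_c − 31.95)×3.23
Column B: 3.45×0 + 8.75×2.77 + x×2.98 + (z_c − 3.45 − 8.75 − x)×3.23
The z_c×3.23 term appears on both sides and cancels. Collect the known terms of each column as K = Σ(ρt)_known − 3.23 × (depth of known layers): K_A = 85.6752 − 3.23×31.95 = −17.5233; K_B = 24.2375 − 3.23×(3.45 + 8.75) = −15.1685.
Balance: K_A = K_B − x×(3.23 − 2.98), so x = (K_B − K_A)/(3.23 − 2.98) = 2.3548/0.25 = 9.42 km.

9.42 km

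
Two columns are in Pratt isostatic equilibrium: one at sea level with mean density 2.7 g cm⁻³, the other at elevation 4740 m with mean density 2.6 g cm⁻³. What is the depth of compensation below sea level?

ρ_ref D = ρ (D + h) → D (ρ_ref − ρ) = ρ h.
D = ρ h/(ρ_ref − ρ) = 2.6 × 4740 m/(2.7 − 2.6) = 123000 m.

123000 m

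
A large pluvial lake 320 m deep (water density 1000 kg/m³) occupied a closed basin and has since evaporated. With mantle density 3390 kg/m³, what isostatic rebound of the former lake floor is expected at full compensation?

u = d ρ_w/ρ_m = 320 m × 1000/3390 = 94.4 m.

94.4 m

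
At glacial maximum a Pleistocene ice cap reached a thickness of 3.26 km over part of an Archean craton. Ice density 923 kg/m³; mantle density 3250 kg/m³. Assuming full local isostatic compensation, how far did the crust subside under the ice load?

0.926 km

Isostatic balance requires: the ice load ρ_ice t is balanced by mantle displaced below, ρ_m s.
s = t ρ_ice / ρ_m = 3.26 km × 923/3250 = 0.926 km.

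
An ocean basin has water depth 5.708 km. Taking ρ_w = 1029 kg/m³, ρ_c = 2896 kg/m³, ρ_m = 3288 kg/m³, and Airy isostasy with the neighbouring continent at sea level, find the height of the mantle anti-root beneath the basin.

27.2 km

In Airy isostatic equilibrium: replacing crust with seawater at the top is compensated by replacing crust with mantle at the base: d (ρ_c − ρ_w) = a (ρ_m − ρ_c).
a = d (ρ_c − ρ_w)/(ρ_m − ρ_c) = 5.708 km × 1867/392 = 27.2 km.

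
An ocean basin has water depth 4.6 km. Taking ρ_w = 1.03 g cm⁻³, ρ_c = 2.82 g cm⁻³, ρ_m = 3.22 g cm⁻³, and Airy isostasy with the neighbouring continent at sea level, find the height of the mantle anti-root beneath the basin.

In Airy isostatic equilibrium: replacing crust with seawater at the top is compensated by replacing crust with mantle at the base: d (ρ_c − ρ_w) = a (ρ_m − ρ_c).
a = d (ρ_c − ρ_w)/(ρ_m − ρ_c) = 4.6 km × 1.79/0.4 = 20.6 km.

20.6 km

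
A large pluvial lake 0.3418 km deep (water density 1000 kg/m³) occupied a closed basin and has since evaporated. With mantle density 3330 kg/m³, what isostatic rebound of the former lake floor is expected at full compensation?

0.103 km

u = d ρ_w/ρ_m = 0.3418 km × 1000/3330 = 0.103 km.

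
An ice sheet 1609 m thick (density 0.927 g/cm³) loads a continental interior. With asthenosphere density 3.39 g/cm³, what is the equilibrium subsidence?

440 m

Isostatic balance requires: the ice load ρ_ice t is balanced by mantle displaced below, ρ_m s.
s = t ρ_ice / ρ_m = 1609 m × 0.927/3.39 = 440 m.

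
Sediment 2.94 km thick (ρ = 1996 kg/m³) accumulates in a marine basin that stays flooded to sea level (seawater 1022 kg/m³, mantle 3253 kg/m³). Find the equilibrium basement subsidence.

Submarine loading: the sediment displaces seawater, and the subsidence is in turn flooded, so s (ρ_m − ρ_w) = t (ρ_sed − ρ_w).
s = 2.94 km × (1996 − 1022) / (3253 − 1022) = 1.28 km.

1.28 km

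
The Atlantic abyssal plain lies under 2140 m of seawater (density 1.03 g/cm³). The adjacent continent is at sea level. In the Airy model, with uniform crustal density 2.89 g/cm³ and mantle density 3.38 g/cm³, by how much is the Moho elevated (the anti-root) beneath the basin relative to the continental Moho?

By Archimedes' principle applied to the lithosphere: replacing crust with seawater at the top is compensated by replacing crust with mantle at the base: d (ρ_c − ρ_w) = a (ρ_m − ρ_c).
a = d (ρ_c − ρ_w)/(ρ_m − ρ_c) = 2140 m × 1.86/0.49 = 8120 m.

8120 m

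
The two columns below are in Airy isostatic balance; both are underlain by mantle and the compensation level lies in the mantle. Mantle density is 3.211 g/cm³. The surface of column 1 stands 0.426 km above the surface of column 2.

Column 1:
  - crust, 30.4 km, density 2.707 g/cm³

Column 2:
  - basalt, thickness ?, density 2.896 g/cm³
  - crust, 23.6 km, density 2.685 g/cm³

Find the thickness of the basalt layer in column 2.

4.89 km

Take the compensation level at the base of the deeper column (depth z_c below the surface of column 1) and equate Σ ρ_i t_i down to z_c; mantle fills any gap and the z_c terms cancel.
Column 1: 30.4×2.707 + (z_c − 30.4)×3.211
Column 2: 0.426×0 + x×2.896 + 23.6×2.685 + (z_c − 0.426 − 23.6 − x)×3.211
The z_c×3.211 term appears on both sides and cancels. Collect the known terms of each column as K = Σ(ρt)_known − 3.211 × (depth of known layers): K_1 = 82.2928 − 3.211×30.4 = −15.3216; K_2 = 63.366 − 3.211×(0.426 + 23.6) = −13.781486.
Balance: K_1 = K_2 − x×(3.211 − 2.896), so x = (K_2 − K_1)/(3.211 − 2.896) = 1.54011/0.315 = 4.89 km.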